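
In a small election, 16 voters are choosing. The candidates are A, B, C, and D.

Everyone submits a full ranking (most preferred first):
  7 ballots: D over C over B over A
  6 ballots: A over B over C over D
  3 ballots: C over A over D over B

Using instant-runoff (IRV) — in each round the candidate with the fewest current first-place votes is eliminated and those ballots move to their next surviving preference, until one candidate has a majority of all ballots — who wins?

Round 1: A 6, B 0, C 3, D 7. B eliminated.
Round 2: A 6, C 3, D 7. C eliminated.
Round 3: A 9, D 7. A has a majority (≥9).

A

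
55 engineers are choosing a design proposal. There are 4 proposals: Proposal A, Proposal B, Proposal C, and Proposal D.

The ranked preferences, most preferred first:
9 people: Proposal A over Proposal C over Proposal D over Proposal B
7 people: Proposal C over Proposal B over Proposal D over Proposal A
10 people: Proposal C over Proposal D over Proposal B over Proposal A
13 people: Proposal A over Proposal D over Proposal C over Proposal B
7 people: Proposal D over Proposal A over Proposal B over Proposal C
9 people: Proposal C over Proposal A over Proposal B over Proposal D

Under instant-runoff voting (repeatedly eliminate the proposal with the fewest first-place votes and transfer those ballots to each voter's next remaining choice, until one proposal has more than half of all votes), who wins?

Proposal A

Round 1: Proposal A 22, Proposal B 0, Proposal C 26, Proposal D 7. Proposal B eliminated.
Round 2: Proposal A 22, Proposal C 26, Proposal D 7. Proposal D eliminated.
Round 3: Proposal A 29, Proposal C 26. Proposal A has a majority (≥28).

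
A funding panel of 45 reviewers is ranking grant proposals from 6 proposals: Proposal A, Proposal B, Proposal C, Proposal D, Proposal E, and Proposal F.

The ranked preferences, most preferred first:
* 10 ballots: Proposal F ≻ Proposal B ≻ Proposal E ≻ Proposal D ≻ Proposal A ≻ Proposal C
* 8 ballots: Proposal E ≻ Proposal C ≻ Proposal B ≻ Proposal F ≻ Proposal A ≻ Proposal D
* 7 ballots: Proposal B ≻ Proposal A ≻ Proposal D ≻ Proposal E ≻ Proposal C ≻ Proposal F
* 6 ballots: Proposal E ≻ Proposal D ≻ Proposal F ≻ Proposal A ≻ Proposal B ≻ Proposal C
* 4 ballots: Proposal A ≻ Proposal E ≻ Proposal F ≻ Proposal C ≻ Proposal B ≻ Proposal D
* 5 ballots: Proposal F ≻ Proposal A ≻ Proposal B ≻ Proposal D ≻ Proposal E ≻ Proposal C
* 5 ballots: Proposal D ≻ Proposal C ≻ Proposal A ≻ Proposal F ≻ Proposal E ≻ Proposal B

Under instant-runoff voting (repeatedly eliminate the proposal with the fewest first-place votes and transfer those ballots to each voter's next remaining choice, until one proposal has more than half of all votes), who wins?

Proposal E

Round 1: Proposal A 4, Proposal B 7, Proposal C 0, Proposal D 5, Proposal E 14, Proposal F 15. Proposal C eliminated.
Round 2: Proposal A 4, Proposal B 7, Proposal D 5, Proposal E 14, Proposal F 15. Proposal A eliminated.
Round 3: Proposal B 7, Proposal D 5, Proposal E 18, Proposal F 15. Proposal D eliminated.
Round 4: Proposal B 7, Proposal E 18, Proposal F 20. Proposal B eliminated.
Round 5: Proposal E 25, Proposal F 20. Proposal E has a majority (≥23).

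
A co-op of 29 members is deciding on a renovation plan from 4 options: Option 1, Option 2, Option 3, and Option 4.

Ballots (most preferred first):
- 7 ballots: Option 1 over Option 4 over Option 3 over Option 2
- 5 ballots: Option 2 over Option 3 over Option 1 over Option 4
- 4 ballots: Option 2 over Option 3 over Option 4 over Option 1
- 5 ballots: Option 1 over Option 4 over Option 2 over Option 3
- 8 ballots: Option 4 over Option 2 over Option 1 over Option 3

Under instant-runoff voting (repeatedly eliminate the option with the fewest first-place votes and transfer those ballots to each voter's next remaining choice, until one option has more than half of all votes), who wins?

Option 2

Round 1: Option 1 12, Option 2 9, Option 3 0, Option 4 8. Option 3 eliminated.
Round 2: Option 1 12, Option 2 9, Option 4 8. Option 4 eliminated.
Round 3: Option 1 12, Option 2 17. Option 2 has a majority (≥15).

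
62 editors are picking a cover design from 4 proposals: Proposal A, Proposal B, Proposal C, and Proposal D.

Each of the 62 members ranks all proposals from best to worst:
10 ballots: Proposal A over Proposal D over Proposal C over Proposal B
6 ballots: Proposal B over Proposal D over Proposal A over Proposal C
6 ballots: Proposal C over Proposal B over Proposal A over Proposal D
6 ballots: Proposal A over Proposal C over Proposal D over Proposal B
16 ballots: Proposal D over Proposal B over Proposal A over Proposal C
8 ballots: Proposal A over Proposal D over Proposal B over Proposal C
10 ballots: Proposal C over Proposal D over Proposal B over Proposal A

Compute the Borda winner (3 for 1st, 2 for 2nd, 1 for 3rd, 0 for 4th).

Proposal A: 10×3 + 6×1 + 6×1 + 6×3 + 16×1 + 8×3 + 10×0 = 100
Proposal B: 10×0 + 6×3 + 6×2 + 6×0 + 16×2 + 8×1 + 10×1 = 80
Proposal C: 10×1 + 6×0 + 6×3 + 6×2 + 16×0 + 8×0 + 10×3 = 70
Proposal D: 10×2 + 6×2 + 6×0 + 6×1 + 16×3 + 8×2 + 10×2 = 122

Proposal D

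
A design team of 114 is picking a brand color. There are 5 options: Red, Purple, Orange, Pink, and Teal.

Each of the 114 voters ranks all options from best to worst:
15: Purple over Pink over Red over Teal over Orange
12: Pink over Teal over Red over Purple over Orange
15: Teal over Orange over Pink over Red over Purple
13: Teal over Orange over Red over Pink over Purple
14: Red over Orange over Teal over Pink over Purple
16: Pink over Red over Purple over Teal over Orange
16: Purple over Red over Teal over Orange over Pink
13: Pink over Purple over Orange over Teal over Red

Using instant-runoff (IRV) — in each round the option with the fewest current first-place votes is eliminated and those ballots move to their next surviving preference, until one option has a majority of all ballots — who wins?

Round 1: Red 14, Purple 31, Orange 0, Pink 41, Teal 28. Orange eliminated.
Round 2: Red 14, Purple 31, Pink 41, Teal 28. Red eliminated.
Round 3: Purple 31, Pink 41, Teal 42. Purple eliminated.
Round 4: Pink 56, Teal 58. Teal has a majority (≥58).

Teal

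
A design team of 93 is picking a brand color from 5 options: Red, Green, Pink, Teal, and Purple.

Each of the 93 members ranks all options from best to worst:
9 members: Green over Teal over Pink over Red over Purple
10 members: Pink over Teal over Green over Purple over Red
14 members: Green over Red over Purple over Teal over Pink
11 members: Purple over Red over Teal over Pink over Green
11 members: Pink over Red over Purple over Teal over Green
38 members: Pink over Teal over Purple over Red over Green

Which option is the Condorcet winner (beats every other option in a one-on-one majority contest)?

Pink vs Red: 68–25
Pink vs Green: 70–23
Pink vs Teal: 59–34
Pink vs Purple: 68–25
Pink beats every other option.

Pink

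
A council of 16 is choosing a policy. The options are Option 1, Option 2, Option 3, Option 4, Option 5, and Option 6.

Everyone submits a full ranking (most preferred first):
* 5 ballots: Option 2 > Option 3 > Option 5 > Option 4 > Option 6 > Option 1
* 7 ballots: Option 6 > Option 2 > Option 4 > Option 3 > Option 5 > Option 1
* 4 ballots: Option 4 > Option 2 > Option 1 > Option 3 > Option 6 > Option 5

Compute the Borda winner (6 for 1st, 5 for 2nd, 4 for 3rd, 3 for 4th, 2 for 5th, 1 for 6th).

Option 1: 5×1 + 7×1 + 4×4 = 28
Option 2: 5×6 + 7×5 + 4×5 = 85
Option 3: 5×5 + 7×3 + 4×3 = 58
Option 4: 5×3 + 7×4 + 4×6 = 67
Option 5: 5×4 + 7×2 + 4×1 = 38
Option 6: 5×2 + 7×6 + 4×2 = 60

Option 2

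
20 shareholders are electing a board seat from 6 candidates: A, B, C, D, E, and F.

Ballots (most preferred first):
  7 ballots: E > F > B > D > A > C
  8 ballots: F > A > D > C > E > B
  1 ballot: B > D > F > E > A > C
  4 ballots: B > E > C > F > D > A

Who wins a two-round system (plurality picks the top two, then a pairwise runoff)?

E

Round 1 first-place votes: A 0, B 5, C 0, D 0, E 7, F 8. F and E advance.
Runoff: F is ranked above E on 9 ballots, E above F on 11.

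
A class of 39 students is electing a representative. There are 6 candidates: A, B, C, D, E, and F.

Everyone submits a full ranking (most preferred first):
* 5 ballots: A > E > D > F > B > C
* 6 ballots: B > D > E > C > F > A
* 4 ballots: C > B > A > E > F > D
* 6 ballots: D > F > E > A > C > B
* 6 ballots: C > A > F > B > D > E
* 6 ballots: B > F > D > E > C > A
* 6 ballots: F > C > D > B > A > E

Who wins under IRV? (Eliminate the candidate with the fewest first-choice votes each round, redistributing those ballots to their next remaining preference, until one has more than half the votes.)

C

Round 1: A 5, B 12, C 10, D 6, E 0, F 6. E eliminated.
Round 2: A 5, B 12, C 10, D 6, F 6. A eliminated.
Round 3: B 12, C 10, D 11, F 6. F eliminated.
Round 4: B 12, C 16, D 11. D eliminated.
Round 5: B 17, C 22. C has a majority (≥20).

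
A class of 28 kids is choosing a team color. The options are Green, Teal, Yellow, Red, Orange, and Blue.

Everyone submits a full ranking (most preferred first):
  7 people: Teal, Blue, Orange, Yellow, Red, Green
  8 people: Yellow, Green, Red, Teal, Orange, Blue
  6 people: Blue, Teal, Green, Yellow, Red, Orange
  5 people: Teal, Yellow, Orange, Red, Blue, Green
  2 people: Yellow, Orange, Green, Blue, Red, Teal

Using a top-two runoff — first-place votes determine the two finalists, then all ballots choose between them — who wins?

Round 1 first-place votes: Green 0, Teal 12, Yellow 10, Red 0, Orange 0, Blue 6. Teal and Yellow advance.
Runoff: Teal is ranked above Yellow on 18 ballots, Yellow above Teal on 10.

Teal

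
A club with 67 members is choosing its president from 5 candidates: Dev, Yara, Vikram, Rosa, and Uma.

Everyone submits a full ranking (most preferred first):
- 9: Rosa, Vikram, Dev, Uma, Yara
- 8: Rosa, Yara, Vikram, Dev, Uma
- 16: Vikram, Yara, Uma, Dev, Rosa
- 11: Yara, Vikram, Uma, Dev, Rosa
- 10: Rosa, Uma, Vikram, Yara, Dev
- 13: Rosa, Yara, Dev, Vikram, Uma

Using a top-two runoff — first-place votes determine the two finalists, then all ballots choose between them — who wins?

Rosa

Round 1 first-place votes: Dev 0, Yara 11, Vikram 16, Rosa 40, Uma 0. Rosa and Vikram advance.
Runoff: Rosa is ranked above Vikram on 40 ballots, Vikram above Rosa on 27.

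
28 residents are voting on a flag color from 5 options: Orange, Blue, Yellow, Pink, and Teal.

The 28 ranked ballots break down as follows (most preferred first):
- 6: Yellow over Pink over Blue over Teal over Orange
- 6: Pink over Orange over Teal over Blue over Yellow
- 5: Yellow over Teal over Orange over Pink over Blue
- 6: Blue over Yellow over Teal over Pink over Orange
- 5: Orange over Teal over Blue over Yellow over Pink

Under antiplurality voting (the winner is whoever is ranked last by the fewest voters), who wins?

Last-place votes: Orange 12, Blue 5, Yellow 6, Pink 5, Teal 0.

Teal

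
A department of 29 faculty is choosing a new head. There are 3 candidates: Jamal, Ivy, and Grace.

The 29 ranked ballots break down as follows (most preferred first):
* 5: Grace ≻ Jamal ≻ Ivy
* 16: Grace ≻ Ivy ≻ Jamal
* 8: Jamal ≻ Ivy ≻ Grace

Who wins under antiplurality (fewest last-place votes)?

Last-place votes: Jamal 16, Ivy 5, Grace 8.

Ivy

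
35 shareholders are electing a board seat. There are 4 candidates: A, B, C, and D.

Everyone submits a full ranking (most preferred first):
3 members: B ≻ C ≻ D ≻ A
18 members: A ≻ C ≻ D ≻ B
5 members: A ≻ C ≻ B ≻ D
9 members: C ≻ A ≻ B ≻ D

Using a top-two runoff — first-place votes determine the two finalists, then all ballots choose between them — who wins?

A

Round 1 first-place votes: A 23, B 3, C 9, D 0. A and C advance.
Runoff: A is ranked above C on 23 ballots, C above A on 12.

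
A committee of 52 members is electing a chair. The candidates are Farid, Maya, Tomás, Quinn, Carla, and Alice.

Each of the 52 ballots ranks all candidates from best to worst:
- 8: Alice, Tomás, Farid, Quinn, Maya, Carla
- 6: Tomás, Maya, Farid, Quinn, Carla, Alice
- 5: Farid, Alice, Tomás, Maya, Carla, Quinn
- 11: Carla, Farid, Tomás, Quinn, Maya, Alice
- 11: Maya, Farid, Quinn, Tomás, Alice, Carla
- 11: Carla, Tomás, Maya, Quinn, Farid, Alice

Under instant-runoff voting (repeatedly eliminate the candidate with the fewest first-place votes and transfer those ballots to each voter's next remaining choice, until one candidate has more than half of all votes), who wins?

Round 1: Farid 5, Maya 11, Tomás 6, Quinn 0, Carla 22, Alice 8. Quinn eliminated.
Round 2: Farid 5, Maya 11, Tomás 6, Carla 22, Alice 8. Farid eliminated.
Round 3: Maya 11, Tomás 6, Carla 22, Alice 13. Tomás eliminated.
Round 4: Maya 17, Carla 22, Alice 13. Alice eliminated.
Round 5: Maya 30, Carla 22. Maya has a majority (≥27).

Maya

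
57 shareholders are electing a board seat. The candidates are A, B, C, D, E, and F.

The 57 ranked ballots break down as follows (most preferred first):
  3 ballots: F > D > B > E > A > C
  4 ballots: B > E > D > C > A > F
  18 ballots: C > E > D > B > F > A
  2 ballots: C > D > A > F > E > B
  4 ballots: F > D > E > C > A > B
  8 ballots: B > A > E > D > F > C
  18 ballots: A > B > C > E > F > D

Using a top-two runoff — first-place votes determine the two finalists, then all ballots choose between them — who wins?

Round 1 first-place votes: A 18, B 12, C 20, D 0, E 0, F 7. C and A advance.
Runoff: C is ranked above A on 28 ballots, A above C on 29.

A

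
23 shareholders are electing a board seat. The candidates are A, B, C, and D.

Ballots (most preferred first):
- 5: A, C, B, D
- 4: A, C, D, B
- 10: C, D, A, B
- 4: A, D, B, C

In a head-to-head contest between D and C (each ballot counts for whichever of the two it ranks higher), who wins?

D is ranked above C on 4 ballots; C above D on 19.

C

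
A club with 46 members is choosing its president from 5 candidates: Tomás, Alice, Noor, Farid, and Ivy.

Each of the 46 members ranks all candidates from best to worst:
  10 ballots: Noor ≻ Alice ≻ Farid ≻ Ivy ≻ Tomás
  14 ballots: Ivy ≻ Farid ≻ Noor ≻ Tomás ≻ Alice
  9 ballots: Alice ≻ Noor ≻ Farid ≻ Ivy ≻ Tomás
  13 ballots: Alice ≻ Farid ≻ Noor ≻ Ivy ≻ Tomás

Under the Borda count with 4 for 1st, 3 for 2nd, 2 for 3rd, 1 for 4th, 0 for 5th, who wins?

Tomás: 10×0 + 14×1 + 9×0 + 13×0 = 14
Alice: 10×3 + 14×0 + 9×4 + 13×4 = 118
Noor: 10×4 + 14×2 + 9×3 + 13×2 = 121
Farid: 10×2 + 14×3 + 9×2 + 13×3 = 119
Ivy: 10×1 + 14×4 + 9×1 + 13×1 = 88

Noor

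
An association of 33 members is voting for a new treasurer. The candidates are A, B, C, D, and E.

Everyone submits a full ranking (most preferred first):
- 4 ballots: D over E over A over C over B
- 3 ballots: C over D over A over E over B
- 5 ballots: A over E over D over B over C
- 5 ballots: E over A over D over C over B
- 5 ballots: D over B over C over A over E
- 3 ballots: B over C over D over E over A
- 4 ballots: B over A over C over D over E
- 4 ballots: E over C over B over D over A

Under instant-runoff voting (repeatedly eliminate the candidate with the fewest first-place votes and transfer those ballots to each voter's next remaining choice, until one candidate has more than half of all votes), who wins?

D

Round 1: A 5, B 7, C 3, D 9, E 9. C eliminated.
Round 2: A 5, B 7, D 12, E 9. A eliminated.
Round 3: B 7, D 12, E 14. B eliminated.
Round 4: D 19, E 14. D has a majority (≥17).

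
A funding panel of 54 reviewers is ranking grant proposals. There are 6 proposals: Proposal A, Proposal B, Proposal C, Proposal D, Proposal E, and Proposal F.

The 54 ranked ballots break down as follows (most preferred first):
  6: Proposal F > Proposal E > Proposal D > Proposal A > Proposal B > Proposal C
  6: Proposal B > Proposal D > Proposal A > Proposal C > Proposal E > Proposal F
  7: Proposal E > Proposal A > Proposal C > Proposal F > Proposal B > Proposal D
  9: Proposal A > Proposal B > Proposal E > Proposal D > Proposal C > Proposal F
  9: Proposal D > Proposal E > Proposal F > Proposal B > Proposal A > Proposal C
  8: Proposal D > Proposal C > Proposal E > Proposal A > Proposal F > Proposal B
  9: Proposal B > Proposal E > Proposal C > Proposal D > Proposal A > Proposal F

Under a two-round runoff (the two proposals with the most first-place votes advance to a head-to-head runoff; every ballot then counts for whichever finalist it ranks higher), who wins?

Round 1 first-place votes: Proposal A 9, Proposal B 15, Proposal C 0, Proposal D 17, Proposal E 7, Proposal F 6. Proposal D and Proposal B advance.
Runoff: Proposal D is ranked above Proposal B on 23 ballots, Proposal B above Proposal D on 31.

Proposal B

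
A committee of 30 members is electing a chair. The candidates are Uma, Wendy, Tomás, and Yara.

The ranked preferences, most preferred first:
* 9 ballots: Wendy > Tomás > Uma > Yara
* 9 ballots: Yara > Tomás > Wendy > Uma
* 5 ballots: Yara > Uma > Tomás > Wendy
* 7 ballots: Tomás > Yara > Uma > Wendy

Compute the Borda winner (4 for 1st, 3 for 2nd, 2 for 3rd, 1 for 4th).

Uma: 9×2 + 9×1 + 5×3 + 7×2 = 56
Wendy: 9×4 + 9×2 + 5×1 + 7×1 = 66
Tomás: 9×3 + 9×3 + 5×2 + 7×4 = 92
Yara: 9×1 + 9×4 + 5×4 + 7×3 = 86

Tomás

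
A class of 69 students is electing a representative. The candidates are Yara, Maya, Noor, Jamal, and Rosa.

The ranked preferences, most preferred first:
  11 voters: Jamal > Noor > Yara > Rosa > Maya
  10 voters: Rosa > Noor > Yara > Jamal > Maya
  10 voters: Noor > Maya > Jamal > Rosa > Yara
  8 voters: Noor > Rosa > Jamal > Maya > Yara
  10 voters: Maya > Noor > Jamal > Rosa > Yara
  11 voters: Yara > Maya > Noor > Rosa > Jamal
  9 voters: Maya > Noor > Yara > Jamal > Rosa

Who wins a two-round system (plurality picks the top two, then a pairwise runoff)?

Noor

Round 1 first-place votes: Yara 11, Maya 19, Noor 18, Jamal 11, Rosa 10. Maya and Noor advance.
Runoff: Maya is ranked above Noor on 30 ballots, Noor above Maya on 39.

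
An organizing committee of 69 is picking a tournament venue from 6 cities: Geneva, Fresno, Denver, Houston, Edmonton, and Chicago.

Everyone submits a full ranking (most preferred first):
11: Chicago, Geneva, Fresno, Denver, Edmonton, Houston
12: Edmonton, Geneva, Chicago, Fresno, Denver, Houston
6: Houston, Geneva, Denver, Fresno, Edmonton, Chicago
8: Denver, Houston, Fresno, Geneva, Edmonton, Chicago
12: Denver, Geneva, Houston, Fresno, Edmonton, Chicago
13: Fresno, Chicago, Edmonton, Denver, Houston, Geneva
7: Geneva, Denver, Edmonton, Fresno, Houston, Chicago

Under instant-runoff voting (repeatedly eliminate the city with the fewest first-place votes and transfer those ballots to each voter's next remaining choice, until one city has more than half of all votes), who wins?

Geneva

Round 1: Geneva 7, Fresno 13, Denver 20, Houston 6, Edmonton 12, Chicago 11. Houston eliminated.
Round 2: Geneva 13, Fresno 13, Denver 20, Edmonton 12, Chicago 11. Chicago eliminated.
Round 3: Geneva 24, Fresno 13, Denver 20, Edmonton 12. Edmonton eliminated.
Round 4: Geneva 36, Fresno 13, Denver 20. Geneva has a majority (≥35).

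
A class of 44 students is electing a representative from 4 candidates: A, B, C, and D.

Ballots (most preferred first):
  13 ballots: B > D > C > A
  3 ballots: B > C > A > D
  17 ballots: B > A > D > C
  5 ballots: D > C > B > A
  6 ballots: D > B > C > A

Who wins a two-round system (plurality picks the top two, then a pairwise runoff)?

Round 1 first-place votes: A 0, B 33, C 0, D 11. B and D advance.
Runoff: B is ranked above D on 33 ballots, D above B on 11.

B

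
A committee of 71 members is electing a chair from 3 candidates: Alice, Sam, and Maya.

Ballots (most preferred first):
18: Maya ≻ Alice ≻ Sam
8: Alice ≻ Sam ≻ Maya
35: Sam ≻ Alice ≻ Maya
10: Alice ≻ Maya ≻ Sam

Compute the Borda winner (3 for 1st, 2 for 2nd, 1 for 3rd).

Alice: 18×2 + 8×3 + 35×2 + 10×3 = 160
Sam: 18×1 + 8×2 + 35×3 + 10×1 = 149
Maya: 18×3 + 8×1 + 35×1 + 10×2 = 117

Alice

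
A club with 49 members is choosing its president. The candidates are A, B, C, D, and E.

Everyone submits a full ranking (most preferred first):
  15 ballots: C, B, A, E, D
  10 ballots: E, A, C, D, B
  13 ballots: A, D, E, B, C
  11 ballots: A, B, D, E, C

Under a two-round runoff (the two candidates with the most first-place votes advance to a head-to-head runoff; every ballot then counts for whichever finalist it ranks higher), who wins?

Round 1 first-place votes: A 24, B 0, C 15, D 0, E 10. A and C advance.
Runoff: A is ranked above C on 34 ballots, C above A on 15.

A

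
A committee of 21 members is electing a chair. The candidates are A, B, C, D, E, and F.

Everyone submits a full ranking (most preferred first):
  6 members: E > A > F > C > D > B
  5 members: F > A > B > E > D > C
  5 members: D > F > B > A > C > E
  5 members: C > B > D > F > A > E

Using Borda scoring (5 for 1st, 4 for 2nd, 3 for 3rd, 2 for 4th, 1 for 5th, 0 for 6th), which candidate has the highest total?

A: 6×4 + 5×4 + 5×2 + 5×1 = 59
B: 6×0 + 5×3 + 5×3 + 5×4 = 50
C: 6×2 + 5×0 + 5×1 + 5×5 = 42
D: 6×1 + 5×1 + 5×5 + 5×3 = 51
E: 6×5 + 5×2 + 5×0 + 5×0 = 40
F: 6×3 + 5×5 + 5×4 + 5×2 = 73

F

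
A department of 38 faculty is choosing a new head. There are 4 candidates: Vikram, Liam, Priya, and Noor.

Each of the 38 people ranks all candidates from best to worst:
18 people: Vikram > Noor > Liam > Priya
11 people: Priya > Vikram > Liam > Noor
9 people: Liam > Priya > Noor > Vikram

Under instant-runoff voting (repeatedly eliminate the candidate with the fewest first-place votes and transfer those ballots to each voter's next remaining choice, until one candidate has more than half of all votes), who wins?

Round 1: Vikram 18, Liam 9, Priya 11, Noor 0. Noor eliminated.
Round 2: Vikram 18, Liam 9, Priya 11. Liam eliminated.
Round 3: Vikram 18, Priya 20. Priya has a majority (≥20).

Priya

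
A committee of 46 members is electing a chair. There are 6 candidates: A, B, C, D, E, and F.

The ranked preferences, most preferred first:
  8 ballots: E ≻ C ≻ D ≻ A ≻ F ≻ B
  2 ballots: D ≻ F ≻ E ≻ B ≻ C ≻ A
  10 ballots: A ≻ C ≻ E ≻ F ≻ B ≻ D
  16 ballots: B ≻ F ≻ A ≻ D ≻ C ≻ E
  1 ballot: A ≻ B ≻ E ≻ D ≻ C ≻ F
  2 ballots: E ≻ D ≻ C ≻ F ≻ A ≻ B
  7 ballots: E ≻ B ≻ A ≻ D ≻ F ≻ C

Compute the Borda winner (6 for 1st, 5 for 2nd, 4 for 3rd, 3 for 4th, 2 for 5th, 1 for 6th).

A

A: 8×3 + 2×1 + 10×6 + 16×4 + 1×6 + 2×2 + 7×4 = 188
B: 8×1 + 2×3 + 10×2 + 16×6 + 1×5 + 2×1 + 7×5 = 172
C: 8×5 + 2×2 + 10×5 + 16×2 + 1×2 + 2×4 + 7×1 = 143
D: 8×4 + 2×6 + 10×1 + 16×3 + 1×3 + 2×5 + 7×3 = 136
E: 8×6 + 2×4 + 10×4 + 16×1 + 1×4 + 2×6 + 7×6 = 170
F: 8×2 + 2×5 + 10×3 + 16×5 + 1×1 + 2×3 + 7×2 = 157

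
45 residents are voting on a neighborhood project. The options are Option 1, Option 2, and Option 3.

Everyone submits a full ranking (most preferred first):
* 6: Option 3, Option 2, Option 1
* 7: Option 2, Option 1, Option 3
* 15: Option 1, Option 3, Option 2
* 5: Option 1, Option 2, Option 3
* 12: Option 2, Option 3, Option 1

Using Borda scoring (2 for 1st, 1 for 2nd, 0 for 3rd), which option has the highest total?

Option 1: 6×0 + 7×1 + 15×2 + 5×2 + 12×0 = 47
Option 2: 6×1 + 7×2 + 15×0 + 5×1 + 12×2 = 49
Option 3: 6×2 + 7×0 + 15×1 + 5×0 + 12×1 = 39

Option 2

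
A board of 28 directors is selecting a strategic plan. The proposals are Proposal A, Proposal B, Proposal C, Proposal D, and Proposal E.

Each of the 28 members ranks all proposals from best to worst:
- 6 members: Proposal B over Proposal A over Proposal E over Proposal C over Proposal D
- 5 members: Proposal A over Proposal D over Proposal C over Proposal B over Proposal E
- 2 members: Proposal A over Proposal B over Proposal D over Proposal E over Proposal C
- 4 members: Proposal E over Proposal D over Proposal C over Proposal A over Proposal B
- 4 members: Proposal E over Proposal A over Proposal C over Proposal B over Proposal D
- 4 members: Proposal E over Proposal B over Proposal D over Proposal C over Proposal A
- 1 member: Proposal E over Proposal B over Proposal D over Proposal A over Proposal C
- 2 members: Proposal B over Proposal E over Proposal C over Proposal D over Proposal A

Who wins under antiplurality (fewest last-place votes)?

Last-place votes: Proposal A 6, Proposal B 4, Proposal C 3, Proposal D 10, Proposal E 5.

Proposal C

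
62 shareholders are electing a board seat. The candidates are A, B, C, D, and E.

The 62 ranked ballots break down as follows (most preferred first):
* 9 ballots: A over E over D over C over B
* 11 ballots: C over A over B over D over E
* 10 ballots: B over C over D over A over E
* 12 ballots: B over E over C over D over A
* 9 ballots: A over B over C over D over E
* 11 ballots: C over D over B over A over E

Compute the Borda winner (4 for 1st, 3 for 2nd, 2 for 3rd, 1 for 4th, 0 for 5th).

C

A: 9×4 + 11×3 + 10×1 + 12×0 + 9×4 + 11×1 = 126
B: 9×0 + 11×2 + 10×4 + 12×4 + 9×3 + 11×2 = 159
C: 9×1 + 11×4 + 10×3 + 12×2 + 9×2 + 11×4 = 169
D: 9×2 + 11×1 + 10×2 + 12×1 + 9×1 + 11×3 = 103
E: 9×3 + 11×0 + 10×0 + 12×3 + 9×0 + 11×0 = 63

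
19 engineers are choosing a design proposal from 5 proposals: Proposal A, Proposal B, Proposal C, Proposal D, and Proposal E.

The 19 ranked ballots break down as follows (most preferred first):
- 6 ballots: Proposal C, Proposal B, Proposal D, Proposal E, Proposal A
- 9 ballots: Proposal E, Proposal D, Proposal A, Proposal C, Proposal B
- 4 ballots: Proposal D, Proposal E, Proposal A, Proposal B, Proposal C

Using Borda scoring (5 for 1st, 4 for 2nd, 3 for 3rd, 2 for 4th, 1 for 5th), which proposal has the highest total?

Proposal D

Proposal A: 6×1 + 9×3 + 4×3 = 45
Proposal B: 6×4 + 9×1 + 4×2 = 41
Proposal C: 6×5 + 9×2 + 4×1 = 52
Proposal D: 6×3 + 9×4 + 4×5 = 74
Proposal E: 6×2 + 9×5 + 4×4 = 73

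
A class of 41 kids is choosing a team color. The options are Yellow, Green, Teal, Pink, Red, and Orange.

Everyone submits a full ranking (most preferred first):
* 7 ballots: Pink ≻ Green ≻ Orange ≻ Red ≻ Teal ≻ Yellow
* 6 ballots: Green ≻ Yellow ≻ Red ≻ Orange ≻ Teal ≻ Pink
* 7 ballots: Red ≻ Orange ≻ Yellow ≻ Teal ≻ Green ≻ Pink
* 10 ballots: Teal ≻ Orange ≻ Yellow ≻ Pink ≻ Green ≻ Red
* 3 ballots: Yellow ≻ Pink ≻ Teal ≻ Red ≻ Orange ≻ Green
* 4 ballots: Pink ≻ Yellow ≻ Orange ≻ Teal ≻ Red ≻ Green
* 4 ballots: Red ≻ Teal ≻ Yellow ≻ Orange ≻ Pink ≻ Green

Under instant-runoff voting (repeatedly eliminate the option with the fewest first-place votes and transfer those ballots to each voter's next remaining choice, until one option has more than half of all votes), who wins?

Round 1: Yellow 3, Green 6, Teal 10, Pink 11, Red 11, Orange 0. Orange eliminated.
Round 2: Yellow 3, Green 6, Teal 10, Pink 11, Red 11. Yellow eliminated.
Round 3: Green 6, Teal 10, Pink 14, Red 11. Green eliminated.
Round 4: Teal 10, Pink 14, Red 17. Teal eliminated.
Round 5: Pink 24, Red 17. Pink has a majority (≥21).

Pink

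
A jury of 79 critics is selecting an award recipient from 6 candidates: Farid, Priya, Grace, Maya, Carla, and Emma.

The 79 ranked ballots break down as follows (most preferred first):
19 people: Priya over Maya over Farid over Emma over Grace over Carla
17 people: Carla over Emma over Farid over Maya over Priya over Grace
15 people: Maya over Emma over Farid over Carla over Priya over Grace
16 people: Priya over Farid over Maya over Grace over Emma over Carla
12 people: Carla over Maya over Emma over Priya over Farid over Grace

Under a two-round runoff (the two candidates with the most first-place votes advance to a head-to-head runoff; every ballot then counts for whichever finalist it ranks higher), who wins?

Round 1 first-place votes: Farid 0, Priya 35, Grace 0, Maya 15, Carla 29, Emma 0. Priya and Carla advance.
Runoff: Priya is ranked above Carla on 35 ballots, Carla above Priya on 44.

Carla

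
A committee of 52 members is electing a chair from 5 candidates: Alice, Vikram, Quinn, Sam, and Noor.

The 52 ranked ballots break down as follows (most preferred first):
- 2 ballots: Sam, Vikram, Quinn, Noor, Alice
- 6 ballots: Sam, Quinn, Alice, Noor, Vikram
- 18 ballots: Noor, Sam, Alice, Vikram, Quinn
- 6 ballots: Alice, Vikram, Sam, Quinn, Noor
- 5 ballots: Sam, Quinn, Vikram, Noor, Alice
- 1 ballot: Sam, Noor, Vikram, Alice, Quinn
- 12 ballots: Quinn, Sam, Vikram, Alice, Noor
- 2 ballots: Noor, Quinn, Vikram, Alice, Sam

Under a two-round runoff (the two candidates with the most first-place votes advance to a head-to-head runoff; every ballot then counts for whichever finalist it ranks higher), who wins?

Round 1 first-place votes: Alice 6, Vikram 0, Quinn 12, Sam 14, Noor 20. Noor and Sam advance.
Runoff: Noor is ranked above Sam on 20 ballots, Sam above Noor on 32.

Sam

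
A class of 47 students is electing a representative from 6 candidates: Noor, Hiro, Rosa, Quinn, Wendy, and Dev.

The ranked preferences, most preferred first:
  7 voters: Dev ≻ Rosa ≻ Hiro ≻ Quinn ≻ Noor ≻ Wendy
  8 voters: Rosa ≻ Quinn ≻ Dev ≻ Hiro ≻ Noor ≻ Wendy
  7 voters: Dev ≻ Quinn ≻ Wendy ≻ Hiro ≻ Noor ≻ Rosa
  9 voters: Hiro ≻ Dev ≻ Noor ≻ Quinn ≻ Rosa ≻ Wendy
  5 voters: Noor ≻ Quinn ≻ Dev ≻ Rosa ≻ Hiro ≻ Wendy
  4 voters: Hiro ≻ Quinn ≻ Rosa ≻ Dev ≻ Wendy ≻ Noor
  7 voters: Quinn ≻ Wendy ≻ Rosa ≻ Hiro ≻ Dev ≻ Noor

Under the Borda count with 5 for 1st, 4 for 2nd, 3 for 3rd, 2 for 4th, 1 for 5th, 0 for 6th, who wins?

Quinn

Noor: 7×1 + 8×1 + 7×1 + 9×3 + 5×5 + 4×0 + 7×0 = 74
Hiro: 7×3 + 8×2 + 7×2 + 9×5 + 5×1 + 4×5 + 7×2 = 135
Rosa: 7×4 + 8×5 + 7×0 + 9×1 + 5×2 + 4×3 + 7×3 = 120
Quinn: 7×2 + 8×4 + 7×4 + 9×2 + 5×4 + 4×4 + 7×5 = 163
Wendy: 7×0 + 8×0 + 7×3 + 9×0 + 5×0 + 4×1 + 7×4 = 53
Dev: 7×5 + 8×3 + 7×5 + 9×4 + 5×3 + 4×2 + 7×1 = 160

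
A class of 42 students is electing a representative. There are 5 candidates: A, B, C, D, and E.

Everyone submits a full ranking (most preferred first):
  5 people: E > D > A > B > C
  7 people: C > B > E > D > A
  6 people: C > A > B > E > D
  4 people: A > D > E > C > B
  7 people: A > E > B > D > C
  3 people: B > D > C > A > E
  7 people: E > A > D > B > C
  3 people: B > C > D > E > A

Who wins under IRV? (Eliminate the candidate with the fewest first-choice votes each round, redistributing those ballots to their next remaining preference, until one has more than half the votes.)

Round 1: A 11, B 6, C 13, D 0, E 12. D eliminated.
Round 2: A 11, B 6, C 13, E 12. B eliminated.
Round 3: A 11, C 19, E 12. A eliminated.
Round 4: C 19, E 23. E has a majority (≥22).

E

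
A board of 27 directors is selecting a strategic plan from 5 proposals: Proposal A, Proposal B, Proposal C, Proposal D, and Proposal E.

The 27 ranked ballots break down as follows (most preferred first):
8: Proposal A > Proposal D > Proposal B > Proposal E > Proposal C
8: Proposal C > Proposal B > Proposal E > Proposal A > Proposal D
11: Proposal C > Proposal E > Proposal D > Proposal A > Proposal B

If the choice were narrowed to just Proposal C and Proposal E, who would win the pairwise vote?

Proposal C is ranked above Proposal E on 19 ballots; Proposal E above Proposal C on 8.

Proposal C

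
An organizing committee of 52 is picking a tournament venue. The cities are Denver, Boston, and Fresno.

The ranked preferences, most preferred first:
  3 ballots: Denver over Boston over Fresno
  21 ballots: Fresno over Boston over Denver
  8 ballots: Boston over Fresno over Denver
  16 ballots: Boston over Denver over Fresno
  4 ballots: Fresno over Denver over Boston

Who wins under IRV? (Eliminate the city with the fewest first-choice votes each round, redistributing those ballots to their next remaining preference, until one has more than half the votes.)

Round 1: Denver 3, Boston 24, Fresno 25. Denver eliminated.
Round 2: Boston 27, Fresno 25. Boston has a majority (≥27).

Boston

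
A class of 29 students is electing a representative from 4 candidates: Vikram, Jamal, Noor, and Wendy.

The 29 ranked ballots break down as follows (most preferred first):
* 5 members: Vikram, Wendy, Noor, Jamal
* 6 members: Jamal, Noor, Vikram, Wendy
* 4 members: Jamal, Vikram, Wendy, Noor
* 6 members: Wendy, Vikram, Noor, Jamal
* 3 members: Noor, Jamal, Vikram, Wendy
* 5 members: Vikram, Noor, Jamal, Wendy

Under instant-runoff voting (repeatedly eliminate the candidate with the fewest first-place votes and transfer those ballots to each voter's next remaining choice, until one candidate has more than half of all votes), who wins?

Vikram

Round 1: Vikram 10, Jamal 10, Noor 3, Wendy 6. Noor eliminated.
Round 2: Vikram 10, Jamal 13, Wendy 6. Wendy eliminated.
Round 3: Vikram 16, Jamal 13. Vikram has a majority (≥15).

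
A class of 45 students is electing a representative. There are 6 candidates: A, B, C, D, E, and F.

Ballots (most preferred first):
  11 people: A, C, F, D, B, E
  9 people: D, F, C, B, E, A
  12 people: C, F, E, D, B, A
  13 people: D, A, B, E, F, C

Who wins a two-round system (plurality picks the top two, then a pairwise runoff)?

Round 1 first-place votes: A 11, B 0, C 12, D 22, E 0, F 0. D and C advance.
Runoff: D is ranked above C on 22 ballots, C above D on 23.

C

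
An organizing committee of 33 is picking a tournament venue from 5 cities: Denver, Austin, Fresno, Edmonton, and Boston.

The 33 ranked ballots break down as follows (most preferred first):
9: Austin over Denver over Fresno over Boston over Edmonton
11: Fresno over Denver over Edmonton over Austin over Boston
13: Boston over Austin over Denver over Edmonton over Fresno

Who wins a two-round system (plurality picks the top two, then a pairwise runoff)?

Fresno

Round 1 first-place votes: Denver 0, Austin 9, Fresno 11, Edmonton 0, Boston 13. Boston and Fresno advance.
Runoff: Boston is ranked above Fresno on 13 ballots, Fresno above Boston on 20.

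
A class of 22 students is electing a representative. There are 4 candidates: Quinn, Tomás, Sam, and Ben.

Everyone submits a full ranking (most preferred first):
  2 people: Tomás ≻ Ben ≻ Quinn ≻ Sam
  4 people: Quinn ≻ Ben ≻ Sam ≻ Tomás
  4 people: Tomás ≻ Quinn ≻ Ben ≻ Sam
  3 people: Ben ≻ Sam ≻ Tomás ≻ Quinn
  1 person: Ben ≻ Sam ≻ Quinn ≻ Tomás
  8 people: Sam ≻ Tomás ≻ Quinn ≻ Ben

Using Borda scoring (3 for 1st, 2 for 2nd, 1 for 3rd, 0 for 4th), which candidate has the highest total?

Quinn: 2×1 + 4×3 + 4×2 + 3×0 + 1×1 + 8×1 = 31
Tomás: 2×3 + 4×0 + 4×3 + 3×1 + 1×0 + 8×2 = 37
Sam: 2×0 + 4×1 + 4×0 + 3×2 + 1×2 + 8×3 = 36
Ben: 2×2 + 4×2 + 4×1 + 3×3 + 1×3 + 8×0 = 28

Tomás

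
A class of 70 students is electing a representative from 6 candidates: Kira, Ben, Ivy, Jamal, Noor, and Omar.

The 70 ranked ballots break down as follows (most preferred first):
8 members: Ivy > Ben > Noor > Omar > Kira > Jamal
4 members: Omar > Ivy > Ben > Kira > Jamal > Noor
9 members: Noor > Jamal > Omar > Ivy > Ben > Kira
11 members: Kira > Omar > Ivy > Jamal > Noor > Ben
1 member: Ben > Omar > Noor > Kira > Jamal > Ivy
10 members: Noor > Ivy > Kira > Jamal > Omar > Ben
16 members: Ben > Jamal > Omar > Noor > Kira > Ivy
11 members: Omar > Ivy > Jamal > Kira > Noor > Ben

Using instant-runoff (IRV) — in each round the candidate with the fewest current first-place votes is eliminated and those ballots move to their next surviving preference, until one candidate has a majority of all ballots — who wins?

Round 1: Kira 11, Ben 17, Ivy 8, Jamal 0, Noor 19, Omar 15. Jamal eliminated.
Round 2: Kira 11, Ben 17, Ivy 8, Noor 19, Omar 15. Ivy eliminated.
Round 3: Kira 11, Ben 25, Noor 19, Omar 15. Kira eliminated.
Round 4: Ben 25, Noor 19, Omar 26. Noor eliminated.
Round 5: Ben 25, Omar 45. Omar has a majority (≥36).

Omar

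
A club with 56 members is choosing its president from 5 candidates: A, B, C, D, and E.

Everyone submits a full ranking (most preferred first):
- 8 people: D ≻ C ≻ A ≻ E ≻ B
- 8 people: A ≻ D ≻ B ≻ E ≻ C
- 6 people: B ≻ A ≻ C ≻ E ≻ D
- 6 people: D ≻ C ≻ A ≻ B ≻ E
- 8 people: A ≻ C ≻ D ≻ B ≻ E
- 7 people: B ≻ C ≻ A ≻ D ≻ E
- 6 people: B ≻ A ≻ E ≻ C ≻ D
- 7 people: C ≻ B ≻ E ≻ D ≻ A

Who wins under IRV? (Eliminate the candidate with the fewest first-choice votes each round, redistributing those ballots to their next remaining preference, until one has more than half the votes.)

A

Round 1: A 16, B 19, C 7, D 14, E 0. E eliminated.
Round 2: A 16, B 19, C 7, D 14. C eliminated.
Round 3: A 16, B 26, D 14. D eliminated.
Round 4: A 30, B 26. A has a majority (≥29).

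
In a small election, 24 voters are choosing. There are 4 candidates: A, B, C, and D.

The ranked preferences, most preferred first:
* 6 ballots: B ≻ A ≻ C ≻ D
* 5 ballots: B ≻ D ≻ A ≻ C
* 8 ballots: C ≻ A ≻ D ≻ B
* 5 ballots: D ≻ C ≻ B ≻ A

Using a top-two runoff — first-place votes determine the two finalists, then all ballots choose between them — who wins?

Round 1 first-place votes: A 0, B 11, C 8, D 5. B and C advance.
Runoff: B is ranked above C on 11 ballots, C above B on 13.

C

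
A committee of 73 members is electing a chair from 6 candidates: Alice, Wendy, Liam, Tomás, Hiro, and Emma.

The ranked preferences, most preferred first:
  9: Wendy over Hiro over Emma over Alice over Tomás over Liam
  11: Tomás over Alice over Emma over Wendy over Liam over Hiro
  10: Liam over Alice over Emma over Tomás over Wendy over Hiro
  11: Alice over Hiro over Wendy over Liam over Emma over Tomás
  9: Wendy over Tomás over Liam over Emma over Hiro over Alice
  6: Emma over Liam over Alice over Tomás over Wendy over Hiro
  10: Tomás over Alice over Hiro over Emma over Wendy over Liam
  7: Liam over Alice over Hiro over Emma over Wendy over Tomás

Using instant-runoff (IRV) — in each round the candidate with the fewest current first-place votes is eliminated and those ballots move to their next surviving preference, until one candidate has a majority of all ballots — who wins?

Round 1: Alice 11, Wendy 18, Liam 17, Tomás 21, Hiro 0, Emma 6. Hiro eliminated.
Round 2: Alice 11, Wendy 18, Liam 17, Tomás 21, Emma 6. Emma eliminated.
Round 3: Alice 11, Wendy 18, Liam 23, Tomás 21. Alice eliminated.
Round 4: Wendy 29, Liam 23, Tomás 21. Tomás eliminated.
Round 5: Wendy 50, Liam 23. Wendy has a majority (≥37).

Wendy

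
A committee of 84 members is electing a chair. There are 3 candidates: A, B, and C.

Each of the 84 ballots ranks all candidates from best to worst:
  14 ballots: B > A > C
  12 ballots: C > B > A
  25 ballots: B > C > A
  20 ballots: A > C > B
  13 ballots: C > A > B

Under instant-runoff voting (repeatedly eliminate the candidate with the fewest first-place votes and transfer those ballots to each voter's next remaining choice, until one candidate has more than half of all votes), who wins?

C

Round 1: A 20, B 39, C 25. A eliminated.
Round 2: B 39, C 45. C has a majority (≥43).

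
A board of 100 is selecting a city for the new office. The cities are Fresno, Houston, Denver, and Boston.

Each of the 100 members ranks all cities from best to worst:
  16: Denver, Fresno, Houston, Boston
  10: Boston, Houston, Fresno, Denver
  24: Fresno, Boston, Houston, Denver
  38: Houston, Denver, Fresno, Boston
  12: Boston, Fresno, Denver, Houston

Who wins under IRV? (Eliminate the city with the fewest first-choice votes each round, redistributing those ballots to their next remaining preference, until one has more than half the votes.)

Fresno

Round 1: Fresno 24, Houston 38, Denver 16, Boston 22. Denver eliminated.
Round 2: Fresno 40, Houston 38, Boston 22. Boston eliminated.
Round 3: Fresno 52, Houston 48. Fresno has a majority (≥51).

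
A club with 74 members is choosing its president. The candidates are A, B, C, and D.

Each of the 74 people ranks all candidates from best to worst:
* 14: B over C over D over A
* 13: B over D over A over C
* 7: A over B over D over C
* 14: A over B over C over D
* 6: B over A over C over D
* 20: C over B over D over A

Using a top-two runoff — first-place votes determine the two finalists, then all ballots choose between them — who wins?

B

Round 1 first-place votes: A 21, B 33, C 20, D 0. B and A advance.
Runoff: B is ranked above A on 53 ballots, A above B on 21.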